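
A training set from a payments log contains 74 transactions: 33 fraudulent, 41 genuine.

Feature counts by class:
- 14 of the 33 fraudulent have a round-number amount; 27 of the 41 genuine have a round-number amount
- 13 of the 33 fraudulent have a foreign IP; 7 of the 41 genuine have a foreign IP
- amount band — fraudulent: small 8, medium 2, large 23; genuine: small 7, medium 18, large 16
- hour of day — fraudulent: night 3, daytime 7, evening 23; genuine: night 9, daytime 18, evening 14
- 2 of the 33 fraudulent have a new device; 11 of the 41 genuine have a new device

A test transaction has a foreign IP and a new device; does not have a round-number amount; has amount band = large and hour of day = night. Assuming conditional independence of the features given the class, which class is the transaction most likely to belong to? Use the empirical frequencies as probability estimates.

fraudulent: (33/74) × (19/33) × (13/33) × (23/33) × (3/33) × (2/33) ≈ 0.000388408
genuine: (41/74) × (14/41) × (7/41) × (16/41) × (9/41) × (11/41) ≈ 0.000742359
Highest score → genuine.

genuine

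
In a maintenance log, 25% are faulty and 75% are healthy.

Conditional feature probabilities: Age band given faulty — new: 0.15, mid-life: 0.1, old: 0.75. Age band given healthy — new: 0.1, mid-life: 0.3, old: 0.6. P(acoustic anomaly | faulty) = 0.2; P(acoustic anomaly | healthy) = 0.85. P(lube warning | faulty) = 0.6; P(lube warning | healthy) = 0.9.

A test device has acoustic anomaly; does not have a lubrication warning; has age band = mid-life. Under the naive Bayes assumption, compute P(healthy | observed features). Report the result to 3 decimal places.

faulty: 0.25 × 0.1 × 0.2 × (1−0.6) = 0.002
healthy: 0.75 × 0.3 × 0.85 × (1−0.9) = 0.019125
P(healthy | x) = 0.019125 / 0.021125 ≈ 0.905

0.905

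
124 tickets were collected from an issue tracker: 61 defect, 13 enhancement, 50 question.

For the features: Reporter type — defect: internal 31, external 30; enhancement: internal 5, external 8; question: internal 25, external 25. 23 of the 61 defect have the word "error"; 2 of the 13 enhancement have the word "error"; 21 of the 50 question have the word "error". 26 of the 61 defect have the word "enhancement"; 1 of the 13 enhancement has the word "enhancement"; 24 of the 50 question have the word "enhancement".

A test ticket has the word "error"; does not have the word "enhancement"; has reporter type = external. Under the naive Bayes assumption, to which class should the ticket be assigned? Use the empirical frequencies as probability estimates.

defect: (61/124) × (30/61) × (23/61) × (35/61) ≈ 0.0523402
enhancement: (13/124) × (8/13) × (2/13) × (12/13) ≈ 0.00916205
question: (50/124) × (25/50) × (21/50) × (26/50) ≈ 0.0440323
Highest score → defect.

defect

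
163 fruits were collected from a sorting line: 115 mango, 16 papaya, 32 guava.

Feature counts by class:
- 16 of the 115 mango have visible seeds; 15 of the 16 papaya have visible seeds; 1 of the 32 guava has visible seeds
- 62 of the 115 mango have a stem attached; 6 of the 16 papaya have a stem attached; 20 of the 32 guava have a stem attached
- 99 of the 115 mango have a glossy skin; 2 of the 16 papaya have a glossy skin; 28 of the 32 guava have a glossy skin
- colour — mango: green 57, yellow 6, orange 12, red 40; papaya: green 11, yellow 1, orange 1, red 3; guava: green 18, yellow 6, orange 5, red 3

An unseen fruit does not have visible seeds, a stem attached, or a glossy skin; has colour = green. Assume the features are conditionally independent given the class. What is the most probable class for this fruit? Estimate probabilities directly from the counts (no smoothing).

mango

mango: (115/163) × (99/115) × (53/115) × (16/115) × (57/115) ≈ 0.019303
papaya: (16/163) × (1/16) × (10/16) × (14/16) × (11/16) ≈ 0.0023066
guava: (32/163) × (31/32) × (12/32) × (4/32) × (18/32) ≈ 0.00501462
Highest score → mango.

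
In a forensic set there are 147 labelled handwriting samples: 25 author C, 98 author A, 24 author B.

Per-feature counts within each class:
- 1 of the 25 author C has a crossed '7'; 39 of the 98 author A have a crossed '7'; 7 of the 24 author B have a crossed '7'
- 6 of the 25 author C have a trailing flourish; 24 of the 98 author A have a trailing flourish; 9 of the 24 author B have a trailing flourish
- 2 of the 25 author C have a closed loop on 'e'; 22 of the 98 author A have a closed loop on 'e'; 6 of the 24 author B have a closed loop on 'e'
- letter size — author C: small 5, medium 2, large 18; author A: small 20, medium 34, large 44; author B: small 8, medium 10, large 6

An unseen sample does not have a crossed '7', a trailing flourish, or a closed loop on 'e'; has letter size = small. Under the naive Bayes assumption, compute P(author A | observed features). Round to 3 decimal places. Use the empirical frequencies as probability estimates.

author C: (25/147) × (24/25) × (19/25) × (23/25) × (5/25) ≈ 0.022831
author A: (98/147) × (59/98) × (74/98) × (76/98) × (20/98) ≈ 0.0479658
author B: (24/147) × (17/24) × (15/24) × (18/24) × (8/24) ≈ 0.0180697
P(author A | x) = 0.0479658 / 0.0888665 ≈ 0.540

0.540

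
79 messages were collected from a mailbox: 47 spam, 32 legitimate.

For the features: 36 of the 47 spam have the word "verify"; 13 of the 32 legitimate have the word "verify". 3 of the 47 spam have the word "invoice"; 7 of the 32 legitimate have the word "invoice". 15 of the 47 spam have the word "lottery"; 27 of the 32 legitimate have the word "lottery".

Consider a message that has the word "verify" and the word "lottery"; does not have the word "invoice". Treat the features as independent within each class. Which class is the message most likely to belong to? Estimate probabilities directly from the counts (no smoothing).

spam

spam: (47/79) × (36/47) × (44/47) × (15/47) ≈ 0.136152
legitimate: (32/79) × (13/32) × (25/32) × (27/32) ≈ 0.108473
Highest score → spam.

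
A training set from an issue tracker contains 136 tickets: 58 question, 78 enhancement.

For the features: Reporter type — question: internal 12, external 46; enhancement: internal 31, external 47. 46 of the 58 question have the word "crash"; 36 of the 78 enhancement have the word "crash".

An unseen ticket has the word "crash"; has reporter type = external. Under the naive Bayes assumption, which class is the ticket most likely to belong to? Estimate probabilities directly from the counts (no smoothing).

question: (58/136) × (46/58) × (46/58) ≈ 0.268256
enhancement: (78/136) × (47/78) × (36/78) ≈ 0.159502
Highest score → question.

question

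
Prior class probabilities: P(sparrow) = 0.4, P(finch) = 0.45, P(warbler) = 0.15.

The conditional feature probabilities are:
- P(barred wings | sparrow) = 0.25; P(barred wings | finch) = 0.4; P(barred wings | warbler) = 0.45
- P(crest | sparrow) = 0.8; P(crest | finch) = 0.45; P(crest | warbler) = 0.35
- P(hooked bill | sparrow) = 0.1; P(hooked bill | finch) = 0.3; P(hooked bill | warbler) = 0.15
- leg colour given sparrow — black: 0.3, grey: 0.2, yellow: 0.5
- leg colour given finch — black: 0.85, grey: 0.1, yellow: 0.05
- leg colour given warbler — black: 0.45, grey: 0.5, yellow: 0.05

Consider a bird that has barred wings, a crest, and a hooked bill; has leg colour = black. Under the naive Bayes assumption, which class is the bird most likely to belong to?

sparrow: 0.4 × 0.25 × 0.8 × 0.1 × 0.3 = 0.0024
finch: 0.45 × 0.4 × 0.45 × 0.3 × 0.85 = 0.020655
warbler: 0.15 × 0.45 × 0.35 × 0.15 × 0.45 = 0.0015946875
Highest score → finch.

finch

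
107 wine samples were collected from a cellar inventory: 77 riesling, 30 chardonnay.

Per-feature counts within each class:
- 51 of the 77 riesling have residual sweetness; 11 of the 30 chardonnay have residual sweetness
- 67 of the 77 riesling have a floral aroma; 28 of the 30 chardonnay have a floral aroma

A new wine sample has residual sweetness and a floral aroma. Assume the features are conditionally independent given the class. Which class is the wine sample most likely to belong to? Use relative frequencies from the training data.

riesling: (77/107) × (51/77) × (67/77) ≈ 0.414735
chardonnay: (30/107) × (11/30) × (28/30) ≈ 0.0959502
Highest score → riesling.

riesling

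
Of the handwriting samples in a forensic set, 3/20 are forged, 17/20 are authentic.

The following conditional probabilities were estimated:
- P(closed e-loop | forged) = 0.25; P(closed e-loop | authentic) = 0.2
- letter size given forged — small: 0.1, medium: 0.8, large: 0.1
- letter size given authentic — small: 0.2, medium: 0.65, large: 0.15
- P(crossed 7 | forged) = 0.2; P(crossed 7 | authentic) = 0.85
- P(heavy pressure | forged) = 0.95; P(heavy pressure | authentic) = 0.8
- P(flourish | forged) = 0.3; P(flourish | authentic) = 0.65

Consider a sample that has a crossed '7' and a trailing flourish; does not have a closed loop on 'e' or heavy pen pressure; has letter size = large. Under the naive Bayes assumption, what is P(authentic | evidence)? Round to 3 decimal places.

forged: 0.15 × (1−0.25) × 0.1 × 0.2 × (1−0.95) × 0.3 = 0.00003375
authentic: 0.85 × (1−0.2) × 0.15 × 0.85 × (1−0.8) × 0.65 = 0.011271
P(authentic | x) = 0.011271 / 0.01130475 ≈ 0.997

0.997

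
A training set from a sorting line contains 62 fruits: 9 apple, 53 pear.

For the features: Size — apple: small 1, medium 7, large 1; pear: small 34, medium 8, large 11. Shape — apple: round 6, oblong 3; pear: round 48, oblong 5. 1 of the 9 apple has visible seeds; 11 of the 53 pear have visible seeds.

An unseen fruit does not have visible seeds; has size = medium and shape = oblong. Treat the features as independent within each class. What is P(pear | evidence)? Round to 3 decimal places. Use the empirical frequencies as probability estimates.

0.224

apple: (9/62) × (7/9) × (3/9) × (8/9) ≈ 0.0334528
pear: (53/62) × (8/53) × (5/53) × (42/53) ≈ 0.00964641
P(pear | x) = 0.00964641 / 0.04309921 ≈ 0.224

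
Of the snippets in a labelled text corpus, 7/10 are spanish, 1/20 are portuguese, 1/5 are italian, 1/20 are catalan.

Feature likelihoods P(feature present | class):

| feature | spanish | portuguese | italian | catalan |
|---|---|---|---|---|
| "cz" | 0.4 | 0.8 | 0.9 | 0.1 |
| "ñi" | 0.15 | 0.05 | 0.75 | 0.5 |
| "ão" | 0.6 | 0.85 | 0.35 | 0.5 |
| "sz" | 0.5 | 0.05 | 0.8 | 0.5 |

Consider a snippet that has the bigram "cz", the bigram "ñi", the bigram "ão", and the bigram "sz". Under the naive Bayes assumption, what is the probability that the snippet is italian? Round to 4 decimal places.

0.7396

spanish: 0.7 × 0.4 × 0.15 × 0.6 × 0.5 = 0.0126
portuguese: 0.05 × 0.8 × 0.05 × 0.85 × 0.05 = 0.000085
italian: 0.2 × 0.9 × 0.75 × 0.35 × 0.8 = 0.0378
catalan: 0.05 × 0.1 × 0.5 × 0.5 × 0.5 = 0.000625
P(italian | x) = 0.0378 / 0.05111 ≈ 0.7396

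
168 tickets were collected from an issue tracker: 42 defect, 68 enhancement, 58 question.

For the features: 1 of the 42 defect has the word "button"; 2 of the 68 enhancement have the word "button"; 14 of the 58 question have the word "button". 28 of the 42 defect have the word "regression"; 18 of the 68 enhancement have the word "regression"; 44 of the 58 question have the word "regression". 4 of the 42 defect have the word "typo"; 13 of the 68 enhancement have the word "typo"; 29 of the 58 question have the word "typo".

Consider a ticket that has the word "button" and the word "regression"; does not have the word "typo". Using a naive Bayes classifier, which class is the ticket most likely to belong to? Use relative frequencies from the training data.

defect: (42/168) × (1/42) × (28/42) × (38/42) ≈ 0.00359033
enhancement: (68/168) × (2/68) × (18/68) × (55/68) ≈ 0.00254881
question: (58/168) × (14/58) × (44/58) × (29/58) ≈ 0.0316092
Highest score → question.

question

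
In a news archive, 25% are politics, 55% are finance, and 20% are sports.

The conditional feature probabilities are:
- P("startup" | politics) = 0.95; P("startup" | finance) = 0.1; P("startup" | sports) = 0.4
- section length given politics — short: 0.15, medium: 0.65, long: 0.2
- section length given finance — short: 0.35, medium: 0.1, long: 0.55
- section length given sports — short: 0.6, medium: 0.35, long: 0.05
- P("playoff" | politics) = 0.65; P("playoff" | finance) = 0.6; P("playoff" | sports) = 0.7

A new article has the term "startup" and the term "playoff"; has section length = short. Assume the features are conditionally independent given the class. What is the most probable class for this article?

sports

politics: 0.25 × 0.95 × 0.15 × 0.65 = 0.02315625
finance: 0.55 × 0.1 × 0.35 × 0.6 = 0.01155
sports: 0.2 × 0.4 × 0.6 × 0.7 = 0.0336
Highest score → sports.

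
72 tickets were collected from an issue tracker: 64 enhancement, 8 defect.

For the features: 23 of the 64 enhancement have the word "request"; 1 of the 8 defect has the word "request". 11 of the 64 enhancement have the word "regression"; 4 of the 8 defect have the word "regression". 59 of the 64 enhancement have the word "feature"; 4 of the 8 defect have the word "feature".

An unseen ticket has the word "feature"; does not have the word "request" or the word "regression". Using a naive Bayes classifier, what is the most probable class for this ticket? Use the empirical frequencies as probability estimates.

enhancement: (64/72) × (41/64) × (53/64) × (59/64) ≈ 0.43473
defect: (8/72) × (7/8) × (4/8) × (4/8) ≈ 0.0243056
Highest score → enhancement.

enhancement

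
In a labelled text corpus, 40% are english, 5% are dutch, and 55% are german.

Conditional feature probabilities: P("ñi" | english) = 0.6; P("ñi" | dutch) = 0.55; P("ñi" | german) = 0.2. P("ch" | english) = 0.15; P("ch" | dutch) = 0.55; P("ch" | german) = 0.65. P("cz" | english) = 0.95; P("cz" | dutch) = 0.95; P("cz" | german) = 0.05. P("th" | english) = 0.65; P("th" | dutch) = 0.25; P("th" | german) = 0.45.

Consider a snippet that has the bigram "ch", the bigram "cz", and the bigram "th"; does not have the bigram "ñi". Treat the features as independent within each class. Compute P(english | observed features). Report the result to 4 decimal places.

english: 0.4 × (1−0.6) × 0.15 × 0.95 × 0.65 = 0.01482
dutch: 0.05 × (1−0.55) × 0.55 × 0.95 × 0.25 = 0.0029390625
german: 0.55 × (1−0.2) × 0.65 × 0.05 × 0.45 = 0.006435
P(english | x) = 0.01482 / 0.0241940625 ≈ 0.6125

0.6125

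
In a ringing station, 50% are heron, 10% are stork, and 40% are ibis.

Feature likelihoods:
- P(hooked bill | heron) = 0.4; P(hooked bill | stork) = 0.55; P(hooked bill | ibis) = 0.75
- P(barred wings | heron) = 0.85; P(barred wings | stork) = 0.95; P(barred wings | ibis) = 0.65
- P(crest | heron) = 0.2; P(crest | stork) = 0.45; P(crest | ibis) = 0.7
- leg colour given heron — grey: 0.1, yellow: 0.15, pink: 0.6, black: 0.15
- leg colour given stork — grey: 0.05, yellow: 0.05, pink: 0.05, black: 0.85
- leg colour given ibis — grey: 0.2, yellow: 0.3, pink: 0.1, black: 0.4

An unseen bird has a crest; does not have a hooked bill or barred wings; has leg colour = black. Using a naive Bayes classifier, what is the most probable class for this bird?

ibis

heron: 0.5 × (1−0.4) × (1−0.85) × 0.2 × 0.15 = 0.00135
stork: 0.1 × (1−0.55) × (1−0.95) × 0.45 × 0.85 = 0.000860625
ibis: 0.4 × (1−0.75) × (1−0.65) × 0.7 × 0.4 = 0.0098
Highest score → ibis.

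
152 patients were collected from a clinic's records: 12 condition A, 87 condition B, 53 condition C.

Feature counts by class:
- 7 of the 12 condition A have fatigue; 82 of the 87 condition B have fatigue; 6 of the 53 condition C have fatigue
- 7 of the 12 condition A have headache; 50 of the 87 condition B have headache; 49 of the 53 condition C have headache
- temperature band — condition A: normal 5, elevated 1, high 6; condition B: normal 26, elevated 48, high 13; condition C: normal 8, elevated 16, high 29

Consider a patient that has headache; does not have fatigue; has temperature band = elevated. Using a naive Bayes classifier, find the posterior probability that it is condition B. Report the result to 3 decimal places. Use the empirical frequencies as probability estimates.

condition A: (12/152) × (5/12) × (7/12) × (1/12) ≈ 0.00159905
condition B: (87/152) × (5/87) × (50/87) × (48/87) ≈ 0.0104304
condition C: (53/152) × (47/53) × (49/53) × (16/53) ≈ 0.0863015
P(condition B | x) = 0.0104304 / 0.09833095 ≈ 0.106

0.106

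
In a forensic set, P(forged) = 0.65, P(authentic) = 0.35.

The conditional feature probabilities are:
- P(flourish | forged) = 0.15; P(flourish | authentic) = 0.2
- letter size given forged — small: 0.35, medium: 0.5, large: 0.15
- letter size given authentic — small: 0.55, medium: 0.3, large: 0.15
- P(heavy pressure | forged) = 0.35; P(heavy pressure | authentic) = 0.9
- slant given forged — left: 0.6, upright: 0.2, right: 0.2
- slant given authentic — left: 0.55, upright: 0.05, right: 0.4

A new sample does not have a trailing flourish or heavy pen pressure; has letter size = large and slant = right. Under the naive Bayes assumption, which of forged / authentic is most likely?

forged

forged: 0.65 × (1−0.15) × 0.15 × (1−0.35) × 0.2 = 0.01077375
authentic: 0.35 × (1−0.2) × 0.15 × (1−0.9) × 0.4 = 0.00168
Highest score → forged.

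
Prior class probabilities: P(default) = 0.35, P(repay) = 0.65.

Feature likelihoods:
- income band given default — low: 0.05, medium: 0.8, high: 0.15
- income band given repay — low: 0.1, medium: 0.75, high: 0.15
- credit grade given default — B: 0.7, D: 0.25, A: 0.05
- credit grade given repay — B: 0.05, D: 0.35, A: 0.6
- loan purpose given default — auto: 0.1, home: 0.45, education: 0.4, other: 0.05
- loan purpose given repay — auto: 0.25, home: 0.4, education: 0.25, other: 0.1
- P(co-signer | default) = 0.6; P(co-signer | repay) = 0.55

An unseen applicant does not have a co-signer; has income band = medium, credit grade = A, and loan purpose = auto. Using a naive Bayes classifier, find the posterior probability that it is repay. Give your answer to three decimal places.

0.983

default: 0.35 × 0.8 × 0.05 × 0.1 × (1−0.6) = 0.00056
repay: 0.65 × 0.75 × 0.6 × 0.25 × (1−0.55) = 0.03290625
P(repay | x) = 0.03290625 / 0.03346625 ≈ 0.983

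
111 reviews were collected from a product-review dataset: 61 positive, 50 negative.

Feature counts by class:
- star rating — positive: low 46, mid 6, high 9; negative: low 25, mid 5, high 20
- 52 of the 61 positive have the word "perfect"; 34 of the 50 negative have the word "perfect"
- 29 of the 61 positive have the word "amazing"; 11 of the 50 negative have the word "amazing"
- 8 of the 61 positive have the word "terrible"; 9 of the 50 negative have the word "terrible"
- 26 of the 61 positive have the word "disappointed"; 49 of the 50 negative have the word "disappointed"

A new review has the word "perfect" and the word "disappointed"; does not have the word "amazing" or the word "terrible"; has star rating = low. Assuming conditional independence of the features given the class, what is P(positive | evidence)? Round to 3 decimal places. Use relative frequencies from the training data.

positive: (61/111) × (46/61) × (52/61) × (32/61) × (53/61) × (26/61) ≈ 0.0686306
negative: (50/111) × (25/50) × (34/50) × (39/50) × (41/50) × (49/50) ≈ 0.0959976
P(positive | x) = 0.0686306 / 0.1646282 ≈ 0.417

0.417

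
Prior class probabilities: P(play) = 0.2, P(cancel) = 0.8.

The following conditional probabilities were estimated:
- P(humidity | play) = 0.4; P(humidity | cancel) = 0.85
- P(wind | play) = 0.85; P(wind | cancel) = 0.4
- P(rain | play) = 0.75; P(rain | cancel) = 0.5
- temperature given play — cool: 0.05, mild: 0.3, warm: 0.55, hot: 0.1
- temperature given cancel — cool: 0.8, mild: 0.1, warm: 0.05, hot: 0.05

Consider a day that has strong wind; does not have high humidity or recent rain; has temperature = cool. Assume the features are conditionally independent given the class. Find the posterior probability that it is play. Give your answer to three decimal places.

play: 0.2 × (1−0.4) × 0.85 × (1−0.75) × 0.05 = 0.001275
cancel: 0.8 × (1−0.85) × 0.4 × (1−0.5) × 0.8 = 0.0192
P(play | x) = 0.001275 / 0.020475 ≈ 0.062

0.062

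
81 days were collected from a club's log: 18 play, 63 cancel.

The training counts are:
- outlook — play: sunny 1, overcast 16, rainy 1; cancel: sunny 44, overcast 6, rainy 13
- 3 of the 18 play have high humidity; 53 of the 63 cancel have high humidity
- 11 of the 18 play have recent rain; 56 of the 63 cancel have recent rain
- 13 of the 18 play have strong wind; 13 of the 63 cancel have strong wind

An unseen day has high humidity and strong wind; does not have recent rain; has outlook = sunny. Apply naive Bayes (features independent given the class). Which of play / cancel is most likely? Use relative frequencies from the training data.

play: (18/81) × (1/18) × (3/18) × (7/18) × (13/18) ≈ 0.00057791
cancel: (63/81) × (44/63) × (53/63) × (7/63) × (13/63) ≈ 0.0104776
Highest score → cancel.

cancel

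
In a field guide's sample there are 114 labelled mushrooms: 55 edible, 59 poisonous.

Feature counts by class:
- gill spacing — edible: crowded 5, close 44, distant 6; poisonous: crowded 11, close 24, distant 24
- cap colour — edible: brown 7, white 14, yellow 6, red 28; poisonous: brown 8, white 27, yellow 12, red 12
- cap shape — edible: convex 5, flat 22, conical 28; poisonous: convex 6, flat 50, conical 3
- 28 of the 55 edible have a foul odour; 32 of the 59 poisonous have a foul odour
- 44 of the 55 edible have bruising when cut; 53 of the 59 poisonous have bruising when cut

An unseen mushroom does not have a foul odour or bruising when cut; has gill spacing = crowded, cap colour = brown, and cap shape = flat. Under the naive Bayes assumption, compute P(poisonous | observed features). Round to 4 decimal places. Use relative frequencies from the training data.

0.7018

edible: (55/114) × (5/55) × (7/55) × (22/55) × (27/55) × (11/55) ≈ 0.000219226
poisonous: (59/114) × (11/59) × (8/59) × (50/59) × (27/59) × (6/59) ≈ 0.000516006
P(poisonous | x) = 0.000516006 / 0.000735232 ≈ 0.7018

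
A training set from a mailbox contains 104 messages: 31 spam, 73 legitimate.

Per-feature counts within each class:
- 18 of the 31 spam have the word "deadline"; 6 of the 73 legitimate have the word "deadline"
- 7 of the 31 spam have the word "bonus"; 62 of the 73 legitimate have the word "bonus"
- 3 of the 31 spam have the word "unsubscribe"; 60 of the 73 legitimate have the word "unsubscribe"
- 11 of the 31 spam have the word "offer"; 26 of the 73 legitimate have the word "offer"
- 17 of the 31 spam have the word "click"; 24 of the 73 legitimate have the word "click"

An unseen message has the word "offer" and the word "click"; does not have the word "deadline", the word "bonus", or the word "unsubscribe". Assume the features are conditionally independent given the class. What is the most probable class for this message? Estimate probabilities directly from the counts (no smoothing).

spam

spam: (31/104) × (13/31) × (24/31) × (28/31) × (11/31) × (17/31) ≈ 0.0170088
legitimate: (73/104) × (67/73) × (11/73) × (13/73) × (26/73) × (24/73) ≈ 0.00202428
Highest score → spam.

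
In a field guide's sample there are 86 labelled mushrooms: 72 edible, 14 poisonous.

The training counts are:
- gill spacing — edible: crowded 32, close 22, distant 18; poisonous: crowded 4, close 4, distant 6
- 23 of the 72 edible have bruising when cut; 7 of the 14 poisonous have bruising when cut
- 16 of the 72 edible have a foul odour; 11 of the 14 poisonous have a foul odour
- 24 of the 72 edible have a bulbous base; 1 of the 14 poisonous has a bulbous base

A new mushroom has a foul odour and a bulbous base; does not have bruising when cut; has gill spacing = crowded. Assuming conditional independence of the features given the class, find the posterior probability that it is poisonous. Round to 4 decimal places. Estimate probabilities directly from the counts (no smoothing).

0.0651

edible: (72/86) × (32/72) × (49/72) × (16/72) × (24/72) ≈ 0.0187578
poisonous: (14/86) × (4/14) × (7/14) × (11/14) × (1/14) ≈ 0.00130517
P(poisonous | x) = 0.00130517 / 0.02006297 ≈ 0.0651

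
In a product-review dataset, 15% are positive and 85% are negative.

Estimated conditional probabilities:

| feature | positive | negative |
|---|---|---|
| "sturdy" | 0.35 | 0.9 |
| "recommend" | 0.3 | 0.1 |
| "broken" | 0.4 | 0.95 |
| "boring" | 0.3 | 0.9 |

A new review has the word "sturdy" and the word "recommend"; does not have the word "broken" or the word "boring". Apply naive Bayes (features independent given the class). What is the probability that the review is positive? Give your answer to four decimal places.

0.9453

positive: 0.15 × 0.35 × 0.3 × (1−0.4) × (1−0.3) = 0.006615
negative: 0.85 × 0.9 × 0.1 × (1−0.95) × (1−0.9) = 0.0003825
P(positive | x) = 0.006615 / 0.0069975 ≈ 0.9453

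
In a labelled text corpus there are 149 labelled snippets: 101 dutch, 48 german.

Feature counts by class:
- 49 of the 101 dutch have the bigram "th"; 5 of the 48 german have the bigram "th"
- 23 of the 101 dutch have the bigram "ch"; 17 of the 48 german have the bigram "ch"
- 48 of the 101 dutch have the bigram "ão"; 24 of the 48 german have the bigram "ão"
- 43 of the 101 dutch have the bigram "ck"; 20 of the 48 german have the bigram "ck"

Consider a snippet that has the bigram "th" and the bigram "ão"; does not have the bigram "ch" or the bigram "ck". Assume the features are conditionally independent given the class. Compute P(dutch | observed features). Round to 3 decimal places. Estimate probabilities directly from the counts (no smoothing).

0.916

dutch: (101/149) × (49/101) × (78/101) × (48/101) × (58/101) ≈ 0.0693122
german: (48/149) × (5/48) × (31/48) × (24/48) × (28/48) ≈ 0.00632108
P(dutch | x) = 0.0693122 / 0.07563328 ≈ 0.916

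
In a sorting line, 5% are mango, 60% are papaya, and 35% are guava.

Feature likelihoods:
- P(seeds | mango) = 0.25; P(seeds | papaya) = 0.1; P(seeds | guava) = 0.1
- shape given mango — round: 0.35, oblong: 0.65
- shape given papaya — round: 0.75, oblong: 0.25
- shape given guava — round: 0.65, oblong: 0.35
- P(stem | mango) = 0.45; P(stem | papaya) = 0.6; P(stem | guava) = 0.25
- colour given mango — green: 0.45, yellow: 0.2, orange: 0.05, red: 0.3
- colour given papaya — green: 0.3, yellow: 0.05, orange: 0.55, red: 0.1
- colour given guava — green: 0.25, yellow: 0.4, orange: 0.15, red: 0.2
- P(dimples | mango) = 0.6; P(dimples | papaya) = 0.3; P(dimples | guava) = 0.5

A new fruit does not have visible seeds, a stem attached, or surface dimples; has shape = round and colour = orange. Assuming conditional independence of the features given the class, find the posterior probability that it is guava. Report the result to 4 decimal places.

0.1556

mango: 0.05 × (1−0.25) × 0.35 × (1−0.45) × 0.05 × (1−0.6) = 0.000144375
papaya: 0.6 × (1−0.1) × 0.75 × (1−0.6) × 0.55 × (1−0.3) = 0.06237
guava: 0.35 × (1−0.1) × 0.65 × (1−0.25) × 0.15 × (1−0.5) = 0.0115171875
P(guava | x) = 0.0115171875 / 0.0740315625 ≈ 0.1556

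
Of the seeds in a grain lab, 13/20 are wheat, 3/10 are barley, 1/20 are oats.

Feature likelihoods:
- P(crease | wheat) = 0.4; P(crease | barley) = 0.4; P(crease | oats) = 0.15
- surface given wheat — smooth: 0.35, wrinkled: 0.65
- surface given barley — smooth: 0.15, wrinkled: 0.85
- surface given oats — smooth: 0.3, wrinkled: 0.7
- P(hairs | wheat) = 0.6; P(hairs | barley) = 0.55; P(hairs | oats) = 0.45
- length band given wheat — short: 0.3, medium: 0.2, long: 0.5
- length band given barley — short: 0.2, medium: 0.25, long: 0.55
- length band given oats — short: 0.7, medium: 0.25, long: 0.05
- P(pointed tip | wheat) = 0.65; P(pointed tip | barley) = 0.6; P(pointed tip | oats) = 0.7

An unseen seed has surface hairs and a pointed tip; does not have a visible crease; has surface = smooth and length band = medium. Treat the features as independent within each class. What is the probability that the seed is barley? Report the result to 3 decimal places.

0.160

wheat: 0.65 × (1−0.4) × 0.35 × 0.6 × 0.2 × 0.65 = 0.010647
barley: 0.3 × (1−0.4) × 0.15 × 0.55 × 0.25 × 0.6 = 0.0022275
oats: 0.05 × (1−0.15) × 0.3 × 0.45 × 0.25 × 0.7 = 0.0010040625
P(barley | x) = 0.0022275 / 0.0138785625 ≈ 0.160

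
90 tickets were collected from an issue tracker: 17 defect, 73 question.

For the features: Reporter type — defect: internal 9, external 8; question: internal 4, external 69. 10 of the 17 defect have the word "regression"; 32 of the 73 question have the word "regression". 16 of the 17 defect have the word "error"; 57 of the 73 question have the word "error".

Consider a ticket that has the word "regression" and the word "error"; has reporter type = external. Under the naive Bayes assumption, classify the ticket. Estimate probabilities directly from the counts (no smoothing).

defect: (17/90) × (8/17) × (10/17) × (16/17) ≈ 0.0492118
question: (73/90) × (69/73) × (32/73) × (57/73) ≈ 0.262413
Highest score → question.

question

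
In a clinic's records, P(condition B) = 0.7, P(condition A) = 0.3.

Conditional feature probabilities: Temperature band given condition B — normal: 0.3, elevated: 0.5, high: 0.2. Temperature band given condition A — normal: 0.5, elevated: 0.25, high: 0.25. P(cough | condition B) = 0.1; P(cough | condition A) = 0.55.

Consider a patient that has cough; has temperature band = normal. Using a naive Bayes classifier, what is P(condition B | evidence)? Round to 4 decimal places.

0.2029

condition B: 0.7 × 0.3 × 0.1 = 0.021
condition A: 0.3 × 0.5 × 0.55 = 0.0825
P(condition B | x) = 0.021 / 0.1035 ≈ 0.2029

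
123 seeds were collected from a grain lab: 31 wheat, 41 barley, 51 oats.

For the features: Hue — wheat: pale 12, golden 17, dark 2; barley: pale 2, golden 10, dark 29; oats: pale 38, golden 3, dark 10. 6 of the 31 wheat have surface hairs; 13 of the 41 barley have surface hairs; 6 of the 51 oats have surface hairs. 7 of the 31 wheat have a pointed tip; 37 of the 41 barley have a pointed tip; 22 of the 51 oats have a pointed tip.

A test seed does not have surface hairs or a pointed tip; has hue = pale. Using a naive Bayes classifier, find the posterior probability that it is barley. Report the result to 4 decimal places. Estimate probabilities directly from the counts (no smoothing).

0.0050

wheat: (31/123) × (12/31) × (25/31) × (24/31) ≈ 0.0609122
barley: (41/123) × (2/41) × (28/41) × (4/41) ≈ 0.00108337
oats: (51/123) × (38/51) × (45/51) × (29/51) ≈ 0.155006
P(barley | x) = 0.00108337 / 0.21700157 ≈ 0.0050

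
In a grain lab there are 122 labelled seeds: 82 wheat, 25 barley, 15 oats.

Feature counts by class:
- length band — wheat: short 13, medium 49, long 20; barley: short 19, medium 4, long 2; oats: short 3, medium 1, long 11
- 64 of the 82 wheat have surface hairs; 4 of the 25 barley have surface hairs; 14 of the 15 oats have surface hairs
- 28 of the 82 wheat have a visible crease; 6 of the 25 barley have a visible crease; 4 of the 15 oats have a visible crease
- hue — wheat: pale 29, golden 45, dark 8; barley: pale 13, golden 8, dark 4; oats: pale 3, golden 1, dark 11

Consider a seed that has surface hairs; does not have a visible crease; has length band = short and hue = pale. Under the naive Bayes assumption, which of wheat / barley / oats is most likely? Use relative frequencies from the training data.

wheat: (82/122) × (13/82) × (64/82) × (54/82) × (29/82) ≈ 0.0193693
barley: (25/122) × (19/25) × (4/25) × (19/25) × (13/25) ≈ 0.00984761
oats: (15/122) × (3/15) × (14/15) × (11/15) × (3/15) ≈ 0.00336612
Highest score → wheat.

wheat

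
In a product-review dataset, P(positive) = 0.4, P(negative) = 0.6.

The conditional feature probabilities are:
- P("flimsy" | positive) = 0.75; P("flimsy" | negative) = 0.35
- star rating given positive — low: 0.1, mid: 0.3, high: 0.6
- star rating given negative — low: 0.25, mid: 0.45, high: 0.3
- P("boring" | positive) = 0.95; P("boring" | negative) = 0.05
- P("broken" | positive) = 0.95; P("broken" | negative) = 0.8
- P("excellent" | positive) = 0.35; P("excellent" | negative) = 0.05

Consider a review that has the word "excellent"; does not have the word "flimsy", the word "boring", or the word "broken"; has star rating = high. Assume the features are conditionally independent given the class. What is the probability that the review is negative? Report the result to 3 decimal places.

0.955

positive: 0.4 × (1−0.75) × 0.6 × (1−0.95) × (1−0.95) × 0.35 = 0.0000525
negative: 0.6 × (1−0.35) × 0.3 × (1−0.05) × (1−0.8) × 0.05 = 0.0011115
P(negative | x) = 0.0011115 / 0.001164 ≈ 0.955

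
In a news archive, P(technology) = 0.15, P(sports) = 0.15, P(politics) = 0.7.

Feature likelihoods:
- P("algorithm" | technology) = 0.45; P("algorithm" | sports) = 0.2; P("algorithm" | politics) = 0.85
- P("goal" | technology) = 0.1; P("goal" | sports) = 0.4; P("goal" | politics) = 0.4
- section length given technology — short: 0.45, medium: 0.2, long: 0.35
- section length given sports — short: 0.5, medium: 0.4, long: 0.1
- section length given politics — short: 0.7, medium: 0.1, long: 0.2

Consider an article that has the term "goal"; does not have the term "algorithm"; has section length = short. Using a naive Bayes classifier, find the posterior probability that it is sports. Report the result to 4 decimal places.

technology: 0.15 × (1−0.45) × 0.1 × 0.45 = 0.0037125
sports: 0.15 × (1−0.2) × 0.4 × 0.5 = 0.024
politics: 0.7 × (1−0.85) × 0.4 × 0.7 = 0.0294
P(sports | x) = 0.024 / 0.0571125 ≈ 0.4202

0.4202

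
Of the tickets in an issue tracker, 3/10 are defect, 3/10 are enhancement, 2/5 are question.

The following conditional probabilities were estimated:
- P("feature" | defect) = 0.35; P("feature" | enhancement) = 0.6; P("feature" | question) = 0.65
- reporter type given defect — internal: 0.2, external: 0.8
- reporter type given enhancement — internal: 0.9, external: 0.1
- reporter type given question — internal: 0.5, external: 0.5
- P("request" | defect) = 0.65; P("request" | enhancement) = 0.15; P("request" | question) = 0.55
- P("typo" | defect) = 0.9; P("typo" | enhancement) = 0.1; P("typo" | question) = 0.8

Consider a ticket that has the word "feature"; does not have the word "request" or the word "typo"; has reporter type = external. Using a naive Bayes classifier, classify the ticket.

enhancement

defect: 0.3 × 0.35 × 0.8 × (1−0.65) × (1−0.9) = 0.00294
enhancement: 0.3 × 0.6 × 0.1 × (1−0.15) × (1−0.1) = 0.01377
question: 0.4 × 0.65 × 0.5 × (1−0.55) × (1−0.8) = 0.0117
Highest score → enhancement.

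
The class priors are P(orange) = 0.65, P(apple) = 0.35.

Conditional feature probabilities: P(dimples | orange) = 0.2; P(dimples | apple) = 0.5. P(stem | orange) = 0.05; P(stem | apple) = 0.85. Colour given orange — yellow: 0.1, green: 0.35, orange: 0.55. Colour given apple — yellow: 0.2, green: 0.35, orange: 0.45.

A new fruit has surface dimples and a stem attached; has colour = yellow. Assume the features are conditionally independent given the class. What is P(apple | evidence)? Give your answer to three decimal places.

0.979

orange: 0.65 × 0.2 × 0.05 × 0.1 = 0.00065
apple: 0.35 × 0.5 × 0.85 × 0.2 = 0.02975
P(apple | x) = 0.02975 / 0.0304 ≈ 0.979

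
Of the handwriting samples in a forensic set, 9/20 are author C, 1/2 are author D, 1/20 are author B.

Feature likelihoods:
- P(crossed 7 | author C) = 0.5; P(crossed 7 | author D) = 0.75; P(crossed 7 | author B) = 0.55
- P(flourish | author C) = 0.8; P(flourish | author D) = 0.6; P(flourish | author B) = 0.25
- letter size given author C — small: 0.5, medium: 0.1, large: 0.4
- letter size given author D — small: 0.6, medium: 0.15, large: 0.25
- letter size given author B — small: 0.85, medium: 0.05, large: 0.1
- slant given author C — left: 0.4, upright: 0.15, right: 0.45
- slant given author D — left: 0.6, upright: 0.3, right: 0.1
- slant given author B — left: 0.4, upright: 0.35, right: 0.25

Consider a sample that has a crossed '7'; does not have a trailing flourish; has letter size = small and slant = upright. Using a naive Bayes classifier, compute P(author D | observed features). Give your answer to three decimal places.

author C: 0.45 × 0.5 × (1−0.8) × 0.5 × 0.15 = 0.003375
author D: 0.5 × 0.75 × (1−0.6) × 0.6 × 0.3 = 0.027
author B: 0.05 × 0.55 × (1−0.25) × 0.85 × 0.35 = 0.0061359375
P(author D | x) = 0.027 / 0.0365109375 ≈ 0.740

0.740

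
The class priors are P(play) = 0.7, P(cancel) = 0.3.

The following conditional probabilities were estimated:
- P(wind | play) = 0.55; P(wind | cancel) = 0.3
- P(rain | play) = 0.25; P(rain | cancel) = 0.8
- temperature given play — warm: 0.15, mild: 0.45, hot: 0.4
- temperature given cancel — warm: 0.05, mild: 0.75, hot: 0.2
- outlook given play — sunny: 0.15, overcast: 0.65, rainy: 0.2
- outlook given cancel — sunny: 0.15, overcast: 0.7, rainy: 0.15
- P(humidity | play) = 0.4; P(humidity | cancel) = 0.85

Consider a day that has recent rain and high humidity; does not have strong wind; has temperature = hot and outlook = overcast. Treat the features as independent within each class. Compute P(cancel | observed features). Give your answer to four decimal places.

0.7094

play: 0.7 × (1−0.55) × 0.25 × 0.4 × 0.65 × 0.4 = 0.00819
cancel: 0.3 × (1−0.3) × 0.8 × 0.2 × 0.7 × 0.85 = 0.019992
P(cancel | x) = 0.019992 / 0.028182 ≈ 0.7094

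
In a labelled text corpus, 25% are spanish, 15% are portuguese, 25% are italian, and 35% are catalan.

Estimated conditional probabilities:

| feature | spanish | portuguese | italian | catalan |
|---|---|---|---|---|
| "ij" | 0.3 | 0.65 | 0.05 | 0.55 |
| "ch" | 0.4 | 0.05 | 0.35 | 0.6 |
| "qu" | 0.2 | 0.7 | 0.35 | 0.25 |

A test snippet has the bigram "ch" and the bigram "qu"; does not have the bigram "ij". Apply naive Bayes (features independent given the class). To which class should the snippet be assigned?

italian

spanish: 0.25 × (1−0.3) × 0.4 × 0.2 = 0.014
portuguese: 0.15 × (1−0.65) × 0.05 × 0.7 = 0.0018375
italian: 0.25 × (1−0.05) × 0.35 × 0.35 = 0.02909375
catalan: 0.35 × (1−0.55) × 0.6 × 0.25 = 0.023625
Highest score → italian.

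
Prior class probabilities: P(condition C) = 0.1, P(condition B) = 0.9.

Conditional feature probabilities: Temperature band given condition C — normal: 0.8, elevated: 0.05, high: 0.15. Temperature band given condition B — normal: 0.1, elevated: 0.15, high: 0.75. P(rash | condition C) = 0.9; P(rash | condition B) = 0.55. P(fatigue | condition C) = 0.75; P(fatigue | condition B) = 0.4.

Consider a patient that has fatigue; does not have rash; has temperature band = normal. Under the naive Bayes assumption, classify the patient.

condition C: 0.1 × 0.8 × (1−0.9) × 0.75 = 0.006
condition B: 0.9 × 0.1 × (1−0.55) × 0.4 = 0.0162
Highest score → condition B.

condition B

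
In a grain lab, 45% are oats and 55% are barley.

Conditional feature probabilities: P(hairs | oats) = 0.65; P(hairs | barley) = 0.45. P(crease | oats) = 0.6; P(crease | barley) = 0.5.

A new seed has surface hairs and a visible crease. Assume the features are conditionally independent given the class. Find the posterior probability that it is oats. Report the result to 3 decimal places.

oats: 0.45 × 0.65 × 0.6 = 0.1755
barley: 0.55 × 0.45 × 0.5 = 0.12375
P(oats | x) = 0.1755 / 0.29925 ≈ 0.586

0.586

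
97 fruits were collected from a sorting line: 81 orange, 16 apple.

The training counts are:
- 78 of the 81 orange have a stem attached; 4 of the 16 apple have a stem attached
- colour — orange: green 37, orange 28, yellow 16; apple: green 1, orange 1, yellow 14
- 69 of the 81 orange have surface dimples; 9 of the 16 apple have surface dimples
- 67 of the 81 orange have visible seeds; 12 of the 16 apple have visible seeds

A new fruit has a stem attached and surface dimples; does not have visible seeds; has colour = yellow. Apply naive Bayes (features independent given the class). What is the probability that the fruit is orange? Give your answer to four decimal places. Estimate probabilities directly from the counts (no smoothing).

orange: (81/97) × (78/81) × (16/81) × (69/81) × (14/81) ≈ 0.0233865
apple: (16/97) × (4/16) × (14/16) × (9/16) × (4/16) ≈ 0.0050741
P(orange | x) = 0.0233865 / 0.0284606 ≈ 0.8217

0.8217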